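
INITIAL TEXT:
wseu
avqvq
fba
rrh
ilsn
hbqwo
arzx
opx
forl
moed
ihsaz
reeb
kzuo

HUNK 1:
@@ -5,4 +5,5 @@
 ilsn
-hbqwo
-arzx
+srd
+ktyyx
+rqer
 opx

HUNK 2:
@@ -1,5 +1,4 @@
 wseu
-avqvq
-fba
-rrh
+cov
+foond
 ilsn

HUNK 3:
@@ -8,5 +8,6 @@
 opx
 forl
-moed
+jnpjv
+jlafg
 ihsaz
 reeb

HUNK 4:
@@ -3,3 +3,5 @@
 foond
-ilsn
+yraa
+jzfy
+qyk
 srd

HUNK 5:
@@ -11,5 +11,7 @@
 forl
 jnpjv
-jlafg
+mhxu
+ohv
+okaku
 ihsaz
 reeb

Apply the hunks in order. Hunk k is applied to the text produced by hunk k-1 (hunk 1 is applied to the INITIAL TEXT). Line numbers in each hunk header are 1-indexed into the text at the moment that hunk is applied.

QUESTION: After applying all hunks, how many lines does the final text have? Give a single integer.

Hunk 1: at line 5 remove [hbqwo,arzx] add [srd,ktyyx,rqer] -> 14 lines: wseu avqvq fba rrh ilsn srd ktyyx rqer opx forl moed ihsaz reeb kzuo
Hunk 2: at line 1 remove [avqvq,fba,rrh] add [cov,foond] -> 13 lines: wseu cov foond ilsn srd ktyyx rqer opx forl moed ihsaz reeb kzuo
Hunk 3: at line 8 remove [moed] add [jnpjv,jlafg] -> 14 lines: wseu cov foond ilsn srd ktyyx rqer opx forl jnpjv jlafg ihsaz reeb kzuo
Hunk 4: at line 3 remove [ilsn] add [yraa,jzfy,qyk] -> 16 lines: wseu cov foond yraa jzfy qyk srd ktyyx rqer opx forl jnpjv jlafg ihsaz reeb kzuo
Hunk 5: at line 11 remove [jlafg] add [mhxu,ohv,okaku] -> 18 lines: wseu cov foond yraa jzfy qyk srd ktyyx rqer opx forl jnpjv mhxu ohv okaku ihsaz reeb kzuo
Final line count: 18

Answer: 18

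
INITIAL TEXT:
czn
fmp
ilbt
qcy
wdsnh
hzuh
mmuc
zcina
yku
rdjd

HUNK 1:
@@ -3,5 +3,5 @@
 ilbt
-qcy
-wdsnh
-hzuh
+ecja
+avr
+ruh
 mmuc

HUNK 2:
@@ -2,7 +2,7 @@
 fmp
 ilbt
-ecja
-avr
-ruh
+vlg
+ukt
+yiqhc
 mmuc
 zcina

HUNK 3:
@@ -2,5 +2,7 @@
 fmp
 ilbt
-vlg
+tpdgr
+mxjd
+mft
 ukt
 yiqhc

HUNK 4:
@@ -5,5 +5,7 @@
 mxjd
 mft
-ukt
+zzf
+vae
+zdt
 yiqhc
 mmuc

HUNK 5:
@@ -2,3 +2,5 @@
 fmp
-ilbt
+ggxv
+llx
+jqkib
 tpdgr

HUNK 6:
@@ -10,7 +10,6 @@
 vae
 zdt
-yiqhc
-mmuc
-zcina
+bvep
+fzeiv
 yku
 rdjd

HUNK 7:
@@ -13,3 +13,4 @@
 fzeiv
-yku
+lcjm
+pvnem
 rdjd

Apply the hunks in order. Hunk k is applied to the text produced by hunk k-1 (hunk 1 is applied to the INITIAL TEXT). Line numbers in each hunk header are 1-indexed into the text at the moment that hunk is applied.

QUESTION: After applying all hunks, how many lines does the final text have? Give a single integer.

Hunk 1: at line 3 remove [qcy,wdsnh,hzuh] add [ecja,avr,ruh] -> 10 lines: czn fmp ilbt ecja avr ruh mmuc zcina yku rdjd
Hunk 2: at line 2 remove [ecja,avr,ruh] add [vlg,ukt,yiqhc] -> 10 lines: czn fmp ilbt vlg ukt yiqhc mmuc zcina yku rdjd
Hunk 3: at line 2 remove [vlg] add [tpdgr,mxjd,mft] -> 12 lines: czn fmp ilbt tpdgr mxjd mft ukt yiqhc mmuc zcina yku rdjd
Hunk 4: at line 5 remove [ukt] add [zzf,vae,zdt] -> 14 lines: czn fmp ilbt tpdgr mxjd mft zzf vae zdt yiqhc mmuc zcina yku rdjd
Hunk 5: at line 2 remove [ilbt] add [ggxv,llx,jqkib] -> 16 lines: czn fmp ggxv llx jqkib tpdgr mxjd mft zzf vae zdt yiqhc mmuc zcina yku rdjd
Hunk 6: at line 10 remove [yiqhc,mmuc,zcina] add [bvep,fzeiv] -> 15 lines: czn fmp ggxv llx jqkib tpdgr mxjd mft zzf vae zdt bvep fzeiv yku rdjd
Hunk 7: at line 13 remove [yku] add [lcjm,pvnem] -> 16 lines: czn fmp ggxv llx jqkib tpdgr mxjd mft zzf vae zdt bvep fzeiv lcjm pvnem rdjd
Final line count: 16

Answer: 16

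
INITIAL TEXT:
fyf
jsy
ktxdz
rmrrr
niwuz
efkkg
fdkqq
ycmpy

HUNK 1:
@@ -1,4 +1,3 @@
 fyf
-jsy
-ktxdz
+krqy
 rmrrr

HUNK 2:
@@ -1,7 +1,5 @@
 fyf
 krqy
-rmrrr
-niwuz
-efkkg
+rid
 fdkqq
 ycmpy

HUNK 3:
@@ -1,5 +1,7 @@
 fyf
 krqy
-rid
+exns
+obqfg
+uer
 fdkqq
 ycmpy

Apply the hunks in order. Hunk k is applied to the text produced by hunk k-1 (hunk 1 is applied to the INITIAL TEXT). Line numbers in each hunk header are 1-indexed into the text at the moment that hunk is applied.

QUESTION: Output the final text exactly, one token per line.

Hunk 1: at line 1 remove [jsy,ktxdz] add [krqy] -> 7 lines: fyf krqy rmrrr niwuz efkkg fdkqq ycmpy
Hunk 2: at line 1 remove [rmrrr,niwuz,efkkg] add [rid] -> 5 lines: fyf krqy rid fdkqq ycmpy
Hunk 3: at line 1 remove [rid] add [exns,obqfg,uer] -> 7 lines: fyf krqy exns obqfg uer fdkqq ycmpy

Answer: fyf
krqy
exns
obqfg
uer
fdkqq
ycmpy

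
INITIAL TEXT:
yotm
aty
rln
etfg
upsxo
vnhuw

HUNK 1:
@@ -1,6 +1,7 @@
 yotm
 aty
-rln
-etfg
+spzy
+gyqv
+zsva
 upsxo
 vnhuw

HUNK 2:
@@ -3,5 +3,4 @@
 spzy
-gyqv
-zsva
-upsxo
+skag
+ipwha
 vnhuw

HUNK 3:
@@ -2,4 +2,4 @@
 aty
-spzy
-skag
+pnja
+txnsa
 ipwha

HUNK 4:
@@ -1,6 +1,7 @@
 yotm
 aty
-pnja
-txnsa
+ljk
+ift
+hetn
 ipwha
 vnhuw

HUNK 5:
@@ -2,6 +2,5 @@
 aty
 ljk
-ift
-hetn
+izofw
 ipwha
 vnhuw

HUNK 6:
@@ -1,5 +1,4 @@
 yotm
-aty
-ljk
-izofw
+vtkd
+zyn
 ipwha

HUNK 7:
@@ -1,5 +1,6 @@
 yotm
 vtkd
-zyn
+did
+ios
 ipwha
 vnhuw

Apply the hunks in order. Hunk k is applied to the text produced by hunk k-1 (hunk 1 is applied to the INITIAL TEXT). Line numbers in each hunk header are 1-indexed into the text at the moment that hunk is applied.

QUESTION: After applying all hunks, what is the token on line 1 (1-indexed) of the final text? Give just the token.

Hunk 1: at line 1 remove [rln,etfg] add [spzy,gyqv,zsva] -> 7 lines: yotm aty spzy gyqv zsva upsxo vnhuw
Hunk 2: at line 3 remove [gyqv,zsva,upsxo] add [skag,ipwha] -> 6 lines: yotm aty spzy skag ipwha vnhuw
Hunk 3: at line 2 remove [spzy,skag] add [pnja,txnsa] -> 6 lines: yotm aty pnja txnsa ipwha vnhuw
Hunk 4: at line 1 remove [pnja,txnsa] add [ljk,ift,hetn] -> 7 lines: yotm aty ljk ift hetn ipwha vnhuw
Hunk 5: at line 2 remove [ift,hetn] add [izofw] -> 6 lines: yotm aty ljk izofw ipwha vnhuw
Hunk 6: at line 1 remove [aty,ljk,izofw] add [vtkd,zyn] -> 5 lines: yotm vtkd zyn ipwha vnhuw
Hunk 7: at line 1 remove [zyn] add [did,ios] -> 6 lines: yotm vtkd did ios ipwha vnhuw
Final line 1: yotm

Answer: yotm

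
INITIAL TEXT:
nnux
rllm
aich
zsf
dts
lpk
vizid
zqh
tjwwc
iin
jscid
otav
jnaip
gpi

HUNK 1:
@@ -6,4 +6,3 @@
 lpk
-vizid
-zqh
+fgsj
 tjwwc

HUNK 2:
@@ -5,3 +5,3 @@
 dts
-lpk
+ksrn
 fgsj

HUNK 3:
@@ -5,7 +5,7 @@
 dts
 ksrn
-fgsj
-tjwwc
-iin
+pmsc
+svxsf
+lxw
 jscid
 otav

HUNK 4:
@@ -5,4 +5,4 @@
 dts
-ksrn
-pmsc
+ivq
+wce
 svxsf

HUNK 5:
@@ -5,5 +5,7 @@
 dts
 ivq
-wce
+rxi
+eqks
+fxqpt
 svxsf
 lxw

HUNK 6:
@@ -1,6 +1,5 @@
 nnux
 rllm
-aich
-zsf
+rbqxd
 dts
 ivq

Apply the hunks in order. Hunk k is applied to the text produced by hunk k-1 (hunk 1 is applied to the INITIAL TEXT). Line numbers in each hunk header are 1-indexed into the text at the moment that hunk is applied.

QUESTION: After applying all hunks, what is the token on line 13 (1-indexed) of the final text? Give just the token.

Hunk 1: at line 6 remove [vizid,zqh] add [fgsj] -> 13 lines: nnux rllm aich zsf dts lpk fgsj tjwwc iin jscid otav jnaip gpi
Hunk 2: at line 5 remove [lpk] add [ksrn] -> 13 lines: nnux rllm aich zsf dts ksrn fgsj tjwwc iin jscid otav jnaip gpi
Hunk 3: at line 5 remove [fgsj,tjwwc,iin] add [pmsc,svxsf,lxw] -> 13 lines: nnux rllm aich zsf dts ksrn pmsc svxsf lxw jscid otav jnaip gpi
Hunk 4: at line 5 remove [ksrn,pmsc] add [ivq,wce] -> 13 lines: nnux rllm aich zsf dts ivq wce svxsf lxw jscid otav jnaip gpi
Hunk 5: at line 5 remove [wce] add [rxi,eqks,fxqpt] -> 15 lines: nnux rllm aich zsf dts ivq rxi eqks fxqpt svxsf lxw jscid otav jnaip gpi
Hunk 6: at line 1 remove [aich,zsf] add [rbqxd] -> 14 lines: nnux rllm rbqxd dts ivq rxi eqks fxqpt svxsf lxw jscid otav jnaip gpi
Final line 13: jnaip

Answer: jnaip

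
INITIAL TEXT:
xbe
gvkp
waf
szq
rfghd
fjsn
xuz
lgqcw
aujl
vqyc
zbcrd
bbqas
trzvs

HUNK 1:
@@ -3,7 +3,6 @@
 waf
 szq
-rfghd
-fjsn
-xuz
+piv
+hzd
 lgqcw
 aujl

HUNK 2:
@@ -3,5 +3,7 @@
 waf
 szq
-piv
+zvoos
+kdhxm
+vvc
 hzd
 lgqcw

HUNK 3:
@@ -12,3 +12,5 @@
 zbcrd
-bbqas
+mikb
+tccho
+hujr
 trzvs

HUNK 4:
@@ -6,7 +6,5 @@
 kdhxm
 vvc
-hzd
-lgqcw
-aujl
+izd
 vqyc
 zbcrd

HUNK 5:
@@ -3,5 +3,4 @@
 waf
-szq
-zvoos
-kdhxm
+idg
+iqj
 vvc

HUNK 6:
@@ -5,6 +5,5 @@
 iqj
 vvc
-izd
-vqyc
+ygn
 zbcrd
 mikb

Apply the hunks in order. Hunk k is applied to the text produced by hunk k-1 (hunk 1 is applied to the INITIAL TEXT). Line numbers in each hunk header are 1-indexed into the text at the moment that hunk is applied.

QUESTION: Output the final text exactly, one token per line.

Answer: xbe
gvkp
waf
idg
iqj
vvc
ygn
zbcrd
mikb
tccho
hujr
trzvs

Derivation:
Hunk 1: at line 3 remove [rfghd,fjsn,xuz] add [piv,hzd] -> 12 lines: xbe gvkp waf szq piv hzd lgqcw aujl vqyc zbcrd bbqas trzvs
Hunk 2: at line 3 remove [piv] add [zvoos,kdhxm,vvc] -> 14 lines: xbe gvkp waf szq zvoos kdhxm vvc hzd lgqcw aujl vqyc zbcrd bbqas trzvs
Hunk 3: at line 12 remove [bbqas] add [mikb,tccho,hujr] -> 16 lines: xbe gvkp waf szq zvoos kdhxm vvc hzd lgqcw aujl vqyc zbcrd mikb tccho hujr trzvs
Hunk 4: at line 6 remove [hzd,lgqcw,aujl] add [izd] -> 14 lines: xbe gvkp waf szq zvoos kdhxm vvc izd vqyc zbcrd mikb tccho hujr trzvs
Hunk 5: at line 3 remove [szq,zvoos,kdhxm] add [idg,iqj] -> 13 lines: xbe gvkp waf idg iqj vvc izd vqyc zbcrd mikb tccho hujr trzvs
Hunk 6: at line 5 remove [izd,vqyc] add [ygn] -> 12 lines: xbe gvkp waf idg iqj vvc ygn zbcrd mikb tccho hujr trzvs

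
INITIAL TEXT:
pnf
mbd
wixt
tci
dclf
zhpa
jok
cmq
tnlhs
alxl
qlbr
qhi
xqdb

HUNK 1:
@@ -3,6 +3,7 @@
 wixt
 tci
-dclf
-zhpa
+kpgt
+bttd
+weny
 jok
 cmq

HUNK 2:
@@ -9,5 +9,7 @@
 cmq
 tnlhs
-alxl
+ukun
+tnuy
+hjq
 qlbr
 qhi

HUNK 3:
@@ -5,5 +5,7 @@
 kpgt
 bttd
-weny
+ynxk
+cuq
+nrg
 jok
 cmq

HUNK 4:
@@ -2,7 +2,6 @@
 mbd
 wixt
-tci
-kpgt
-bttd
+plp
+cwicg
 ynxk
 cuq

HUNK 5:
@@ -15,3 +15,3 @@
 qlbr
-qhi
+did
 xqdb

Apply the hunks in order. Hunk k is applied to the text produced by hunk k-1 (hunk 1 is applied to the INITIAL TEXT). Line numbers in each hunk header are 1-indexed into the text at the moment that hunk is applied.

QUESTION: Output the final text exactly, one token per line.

Hunk 1: at line 3 remove [dclf,zhpa] add [kpgt,bttd,weny] -> 14 lines: pnf mbd wixt tci kpgt bttd weny jok cmq tnlhs alxl qlbr qhi xqdb
Hunk 2: at line 9 remove [alxl] add [ukun,tnuy,hjq] -> 16 lines: pnf mbd wixt tci kpgt bttd weny jok cmq tnlhs ukun tnuy hjq qlbr qhi xqdb
Hunk 3: at line 5 remove [weny] add [ynxk,cuq,nrg] -> 18 lines: pnf mbd wixt tci kpgt bttd ynxk cuq nrg jok cmq tnlhs ukun tnuy hjq qlbr qhi xqdb
Hunk 4: at line 2 remove [tci,kpgt,bttd] add [plp,cwicg] -> 17 lines: pnf mbd wixt plp cwicg ynxk cuq nrg jok cmq tnlhs ukun tnuy hjq qlbr qhi xqdb
Hunk 5: at line 15 remove [qhi] add [did] -> 17 lines: pnf mbd wixt plp cwicg ynxk cuq nrg jok cmq tnlhs ukun tnuy hjq qlbr did xqdb

Answer: pnf
mbd
wixt
plp
cwicg
ynxk
cuq
nrg
jok
cmq
tnlhs
ukun
tnuy
hjq
qlbr
did
xqdb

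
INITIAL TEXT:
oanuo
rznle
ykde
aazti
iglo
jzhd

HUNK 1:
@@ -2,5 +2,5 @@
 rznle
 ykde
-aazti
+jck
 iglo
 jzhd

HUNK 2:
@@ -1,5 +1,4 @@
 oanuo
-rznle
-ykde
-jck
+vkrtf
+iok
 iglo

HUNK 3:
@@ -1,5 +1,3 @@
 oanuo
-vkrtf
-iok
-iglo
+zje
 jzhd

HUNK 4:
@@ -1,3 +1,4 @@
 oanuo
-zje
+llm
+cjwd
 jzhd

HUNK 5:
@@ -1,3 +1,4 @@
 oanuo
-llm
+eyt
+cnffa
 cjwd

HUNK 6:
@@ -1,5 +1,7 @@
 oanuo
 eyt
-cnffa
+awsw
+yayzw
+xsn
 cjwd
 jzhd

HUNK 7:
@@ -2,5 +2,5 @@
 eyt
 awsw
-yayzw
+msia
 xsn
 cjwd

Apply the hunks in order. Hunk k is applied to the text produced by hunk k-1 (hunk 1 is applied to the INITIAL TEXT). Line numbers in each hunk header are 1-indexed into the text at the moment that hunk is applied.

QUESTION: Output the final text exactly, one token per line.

Hunk 1: at line 2 remove [aazti] add [jck] -> 6 lines: oanuo rznle ykde jck iglo jzhd
Hunk 2: at line 1 remove [rznle,ykde,jck] add [vkrtf,iok] -> 5 lines: oanuo vkrtf iok iglo jzhd
Hunk 3: at line 1 remove [vkrtf,iok,iglo] add [zje] -> 3 lines: oanuo zje jzhd
Hunk 4: at line 1 remove [zje] add [llm,cjwd] -> 4 lines: oanuo llm cjwd jzhd
Hunk 5: at line 1 remove [llm] add [eyt,cnffa] -> 5 lines: oanuo eyt cnffa cjwd jzhd
Hunk 6: at line 1 remove [cnffa] add [awsw,yayzw,xsn] -> 7 lines: oanuo eyt awsw yayzw xsn cjwd jzhd
Hunk 7: at line 2 remove [yayzw] add [msia] -> 7 lines: oanuo eyt awsw msia xsn cjwd jzhd

Answer: oanuo
eyt
awsw
msia
xsn
cjwd
jzhd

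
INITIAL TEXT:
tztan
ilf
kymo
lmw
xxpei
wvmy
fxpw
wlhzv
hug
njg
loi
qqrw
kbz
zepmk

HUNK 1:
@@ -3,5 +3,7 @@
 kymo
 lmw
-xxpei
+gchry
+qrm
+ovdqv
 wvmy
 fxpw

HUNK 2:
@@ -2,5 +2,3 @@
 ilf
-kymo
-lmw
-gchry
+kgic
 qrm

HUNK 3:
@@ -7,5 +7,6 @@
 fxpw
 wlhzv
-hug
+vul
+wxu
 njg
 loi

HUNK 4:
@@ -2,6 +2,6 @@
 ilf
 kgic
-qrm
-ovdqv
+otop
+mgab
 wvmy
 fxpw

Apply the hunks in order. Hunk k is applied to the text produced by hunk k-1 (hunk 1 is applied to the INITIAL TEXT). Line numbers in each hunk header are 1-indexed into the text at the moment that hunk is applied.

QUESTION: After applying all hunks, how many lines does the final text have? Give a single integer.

Hunk 1: at line 3 remove [xxpei] add [gchry,qrm,ovdqv] -> 16 lines: tztan ilf kymo lmw gchry qrm ovdqv wvmy fxpw wlhzv hug njg loi qqrw kbz zepmk
Hunk 2: at line 2 remove [kymo,lmw,gchry] add [kgic] -> 14 lines: tztan ilf kgic qrm ovdqv wvmy fxpw wlhzv hug njg loi qqrw kbz zepmk
Hunk 3: at line 7 remove [hug] add [vul,wxu] -> 15 lines: tztan ilf kgic qrm ovdqv wvmy fxpw wlhzv vul wxu njg loi qqrw kbz zepmk
Hunk 4: at line 2 remove [qrm,ovdqv] add [otop,mgab] -> 15 lines: tztan ilf kgic otop mgab wvmy fxpw wlhzv vul wxu njg loi qqrw kbz zepmk
Final line count: 15

Answer: 15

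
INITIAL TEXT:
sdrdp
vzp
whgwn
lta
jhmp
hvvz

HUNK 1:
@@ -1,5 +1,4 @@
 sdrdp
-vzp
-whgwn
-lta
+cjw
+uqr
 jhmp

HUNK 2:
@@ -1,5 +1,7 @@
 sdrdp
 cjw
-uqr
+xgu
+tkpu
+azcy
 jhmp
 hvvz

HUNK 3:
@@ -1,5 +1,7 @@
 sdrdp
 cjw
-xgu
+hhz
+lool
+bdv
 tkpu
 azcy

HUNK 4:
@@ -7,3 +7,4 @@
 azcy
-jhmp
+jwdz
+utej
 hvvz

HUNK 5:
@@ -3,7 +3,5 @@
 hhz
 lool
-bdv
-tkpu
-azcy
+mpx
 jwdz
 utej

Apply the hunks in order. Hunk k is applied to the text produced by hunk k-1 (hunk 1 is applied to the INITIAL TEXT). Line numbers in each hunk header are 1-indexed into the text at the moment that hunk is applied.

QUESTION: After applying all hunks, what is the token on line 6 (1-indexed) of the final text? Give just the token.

Answer: jwdz

Derivation:
Hunk 1: at line 1 remove [vzp,whgwn,lta] add [cjw,uqr] -> 5 lines: sdrdp cjw uqr jhmp hvvz
Hunk 2: at line 1 remove [uqr] add [xgu,tkpu,azcy] -> 7 lines: sdrdp cjw xgu tkpu azcy jhmp hvvz
Hunk 3: at line 1 remove [xgu] add [hhz,lool,bdv] -> 9 lines: sdrdp cjw hhz lool bdv tkpu azcy jhmp hvvz
Hunk 4: at line 7 remove [jhmp] add [jwdz,utej] -> 10 lines: sdrdp cjw hhz lool bdv tkpu azcy jwdz utej hvvz
Hunk 5: at line 3 remove [bdv,tkpu,azcy] add [mpx] -> 8 lines: sdrdp cjw hhz lool mpx jwdz utej hvvz
Final line 6: jwdz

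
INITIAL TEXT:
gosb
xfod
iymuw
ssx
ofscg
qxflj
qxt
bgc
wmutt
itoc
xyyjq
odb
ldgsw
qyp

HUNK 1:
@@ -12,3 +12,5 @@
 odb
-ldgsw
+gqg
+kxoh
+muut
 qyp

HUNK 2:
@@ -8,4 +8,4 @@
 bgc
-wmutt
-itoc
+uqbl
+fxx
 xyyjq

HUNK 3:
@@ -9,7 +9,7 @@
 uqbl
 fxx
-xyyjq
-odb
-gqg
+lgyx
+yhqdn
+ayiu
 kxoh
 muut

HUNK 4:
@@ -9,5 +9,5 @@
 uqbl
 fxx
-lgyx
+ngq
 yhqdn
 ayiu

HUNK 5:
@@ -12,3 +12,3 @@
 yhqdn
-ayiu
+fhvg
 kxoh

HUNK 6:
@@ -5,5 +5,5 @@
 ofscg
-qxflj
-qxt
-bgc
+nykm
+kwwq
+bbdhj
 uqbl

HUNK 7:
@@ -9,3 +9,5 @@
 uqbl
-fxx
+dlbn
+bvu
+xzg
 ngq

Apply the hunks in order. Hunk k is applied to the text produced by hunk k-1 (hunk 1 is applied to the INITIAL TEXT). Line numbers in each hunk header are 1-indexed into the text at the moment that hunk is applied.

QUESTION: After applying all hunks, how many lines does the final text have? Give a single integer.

Answer: 18

Derivation:
Hunk 1: at line 12 remove [ldgsw] add [gqg,kxoh,muut] -> 16 lines: gosb xfod iymuw ssx ofscg qxflj qxt bgc wmutt itoc xyyjq odb gqg kxoh muut qyp
Hunk 2: at line 8 remove [wmutt,itoc] add [uqbl,fxx] -> 16 lines: gosb xfod iymuw ssx ofscg qxflj qxt bgc uqbl fxx xyyjq odb gqg kxoh muut qyp
Hunk 3: at line 9 remove [xyyjq,odb,gqg] add [lgyx,yhqdn,ayiu] -> 16 lines: gosb xfod iymuw ssx ofscg qxflj qxt bgc uqbl fxx lgyx yhqdn ayiu kxoh muut qyp
Hunk 4: at line 9 remove [lgyx] add [ngq] -> 16 lines: gosb xfod iymuw ssx ofscg qxflj qxt bgc uqbl fxx ngq yhqdn ayiu kxoh muut qyp
Hunk 5: at line 12 remove [ayiu] add [fhvg] -> 16 lines: gosb xfod iymuw ssx ofscg qxflj qxt bgc uqbl fxx ngq yhqdn fhvg kxoh muut qyp
Hunk 6: at line 5 remove [qxflj,qxt,bgc] add [nykm,kwwq,bbdhj] -> 16 lines: gosb xfod iymuw ssx ofscg nykm kwwq bbdhj uqbl fxx ngq yhqdn fhvg kxoh muut qyp
Hunk 7: at line 9 remove [fxx] add [dlbn,bvu,xzg] -> 18 lines: gosb xfod iymuw ssx ofscg nykm kwwq bbdhj uqbl dlbn bvu xzg ngq yhqdn fhvg kxoh muut qyp
Final line count: 18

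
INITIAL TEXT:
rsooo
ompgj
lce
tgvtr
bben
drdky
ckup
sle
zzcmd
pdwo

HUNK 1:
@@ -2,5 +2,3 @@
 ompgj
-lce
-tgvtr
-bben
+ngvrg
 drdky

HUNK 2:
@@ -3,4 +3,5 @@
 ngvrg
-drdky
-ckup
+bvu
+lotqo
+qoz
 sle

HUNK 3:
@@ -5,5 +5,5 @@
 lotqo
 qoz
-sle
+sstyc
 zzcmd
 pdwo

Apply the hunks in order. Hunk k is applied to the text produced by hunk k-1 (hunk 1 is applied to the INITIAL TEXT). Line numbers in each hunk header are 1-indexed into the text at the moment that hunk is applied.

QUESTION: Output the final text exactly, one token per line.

Answer: rsooo
ompgj
ngvrg
bvu
lotqo
qoz
sstyc
zzcmd
pdwo

Derivation:
Hunk 1: at line 2 remove [lce,tgvtr,bben] add [ngvrg] -> 8 lines: rsooo ompgj ngvrg drdky ckup sle zzcmd pdwo
Hunk 2: at line 3 remove [drdky,ckup] add [bvu,lotqo,qoz] -> 9 lines: rsooo ompgj ngvrg bvu lotqo qoz sle zzcmd pdwo
Hunk 3: at line 5 remove [sle] add [sstyc] -> 9 lines: rsooo ompgj ngvrg bvu lotqo qoz sstyc zzcmd pdwo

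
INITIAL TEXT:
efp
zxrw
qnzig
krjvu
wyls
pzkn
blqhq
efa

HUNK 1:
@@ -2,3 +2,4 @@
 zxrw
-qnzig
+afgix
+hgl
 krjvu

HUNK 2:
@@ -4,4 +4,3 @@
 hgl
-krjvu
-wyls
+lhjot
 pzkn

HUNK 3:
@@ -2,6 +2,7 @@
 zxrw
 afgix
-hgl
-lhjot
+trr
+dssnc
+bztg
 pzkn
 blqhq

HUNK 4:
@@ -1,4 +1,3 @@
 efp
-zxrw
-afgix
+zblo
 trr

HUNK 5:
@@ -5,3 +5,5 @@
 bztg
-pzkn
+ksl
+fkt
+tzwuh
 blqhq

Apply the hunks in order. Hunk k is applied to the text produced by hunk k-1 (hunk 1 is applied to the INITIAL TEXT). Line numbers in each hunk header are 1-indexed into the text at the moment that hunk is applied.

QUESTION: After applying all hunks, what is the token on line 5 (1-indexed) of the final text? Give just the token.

Answer: bztg

Derivation:
Hunk 1: at line 2 remove [qnzig] add [afgix,hgl] -> 9 lines: efp zxrw afgix hgl krjvu wyls pzkn blqhq efa
Hunk 2: at line 4 remove [krjvu,wyls] add [lhjot] -> 8 lines: efp zxrw afgix hgl lhjot pzkn blqhq efa
Hunk 3: at line 2 remove [hgl,lhjot] add [trr,dssnc,bztg] -> 9 lines: efp zxrw afgix trr dssnc bztg pzkn blqhq efa
Hunk 4: at line 1 remove [zxrw,afgix] add [zblo] -> 8 lines: efp zblo trr dssnc bztg pzkn blqhq efa
Hunk 5: at line 5 remove [pzkn] add [ksl,fkt,tzwuh] -> 10 lines: efp zblo trr dssnc bztg ksl fkt tzwuh blqhq efa
Final line 5: bztg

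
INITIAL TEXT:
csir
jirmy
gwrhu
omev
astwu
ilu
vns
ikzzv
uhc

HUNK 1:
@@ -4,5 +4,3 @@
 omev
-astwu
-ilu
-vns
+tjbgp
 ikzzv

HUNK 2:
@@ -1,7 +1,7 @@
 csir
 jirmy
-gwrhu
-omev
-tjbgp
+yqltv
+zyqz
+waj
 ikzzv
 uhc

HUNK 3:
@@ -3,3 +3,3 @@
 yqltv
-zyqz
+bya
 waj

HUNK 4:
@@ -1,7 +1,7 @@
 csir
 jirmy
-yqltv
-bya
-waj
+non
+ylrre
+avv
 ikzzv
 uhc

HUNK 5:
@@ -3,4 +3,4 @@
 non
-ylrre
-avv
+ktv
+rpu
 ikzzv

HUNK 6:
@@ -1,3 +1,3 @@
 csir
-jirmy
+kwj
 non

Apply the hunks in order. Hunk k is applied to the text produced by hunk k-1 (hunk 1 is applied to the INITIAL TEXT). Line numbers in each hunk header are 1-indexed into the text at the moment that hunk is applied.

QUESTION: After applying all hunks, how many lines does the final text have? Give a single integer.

Answer: 7

Derivation:
Hunk 1: at line 4 remove [astwu,ilu,vns] add [tjbgp] -> 7 lines: csir jirmy gwrhu omev tjbgp ikzzv uhc
Hunk 2: at line 1 remove [gwrhu,omev,tjbgp] add [yqltv,zyqz,waj] -> 7 lines: csir jirmy yqltv zyqz waj ikzzv uhc
Hunk 3: at line 3 remove [zyqz] add [bya] -> 7 lines: csir jirmy yqltv bya waj ikzzv uhc
Hunk 4: at line 1 remove [yqltv,bya,waj] add [non,ylrre,avv] -> 7 lines: csir jirmy non ylrre avv ikzzv uhc
Hunk 5: at line 3 remove [ylrre,avv] add [ktv,rpu] -> 7 lines: csir jirmy non ktv rpu ikzzv uhc
Hunk 6: at line 1 remove [jirmy] add [kwj] -> 7 lines: csir kwj non ktv rpu ikzzv uhc
Final line count: 7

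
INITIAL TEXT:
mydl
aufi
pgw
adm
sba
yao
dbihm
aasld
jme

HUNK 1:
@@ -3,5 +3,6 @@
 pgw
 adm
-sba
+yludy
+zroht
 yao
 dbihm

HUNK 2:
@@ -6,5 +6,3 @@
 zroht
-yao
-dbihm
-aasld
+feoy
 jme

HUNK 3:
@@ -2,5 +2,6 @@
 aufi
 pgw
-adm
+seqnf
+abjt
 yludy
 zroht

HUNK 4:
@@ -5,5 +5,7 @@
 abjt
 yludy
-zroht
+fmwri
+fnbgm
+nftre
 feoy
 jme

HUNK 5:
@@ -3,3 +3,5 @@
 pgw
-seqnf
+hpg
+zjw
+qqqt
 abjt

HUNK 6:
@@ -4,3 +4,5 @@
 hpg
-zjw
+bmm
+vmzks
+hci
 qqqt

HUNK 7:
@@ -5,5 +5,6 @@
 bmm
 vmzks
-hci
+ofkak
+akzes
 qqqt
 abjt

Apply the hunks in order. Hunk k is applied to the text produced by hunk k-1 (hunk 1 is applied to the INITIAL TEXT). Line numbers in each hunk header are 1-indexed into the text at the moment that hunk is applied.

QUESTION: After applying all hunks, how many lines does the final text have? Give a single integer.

Hunk 1: at line 3 remove [sba] add [yludy,zroht] -> 10 lines: mydl aufi pgw adm yludy zroht yao dbihm aasld jme
Hunk 2: at line 6 remove [yao,dbihm,aasld] add [feoy] -> 8 lines: mydl aufi pgw adm yludy zroht feoy jme
Hunk 3: at line 2 remove [adm] add [seqnf,abjt] -> 9 lines: mydl aufi pgw seqnf abjt yludy zroht feoy jme
Hunk 4: at line 5 remove [zroht] add [fmwri,fnbgm,nftre] -> 11 lines: mydl aufi pgw seqnf abjt yludy fmwri fnbgm nftre feoy jme
Hunk 5: at line 3 remove [seqnf] add [hpg,zjw,qqqt] -> 13 lines: mydl aufi pgw hpg zjw qqqt abjt yludy fmwri fnbgm nftre feoy jme
Hunk 6: at line 4 remove [zjw] add [bmm,vmzks,hci] -> 15 lines: mydl aufi pgw hpg bmm vmzks hci qqqt abjt yludy fmwri fnbgm nftre feoy jme
Hunk 7: at line 5 remove [hci] add [ofkak,akzes] -> 16 lines: mydl aufi pgw hpg bmm vmzks ofkak akzes qqqt abjt yludy fmwri fnbgm nftre feoy jme
Final line count: 16

Answer: 16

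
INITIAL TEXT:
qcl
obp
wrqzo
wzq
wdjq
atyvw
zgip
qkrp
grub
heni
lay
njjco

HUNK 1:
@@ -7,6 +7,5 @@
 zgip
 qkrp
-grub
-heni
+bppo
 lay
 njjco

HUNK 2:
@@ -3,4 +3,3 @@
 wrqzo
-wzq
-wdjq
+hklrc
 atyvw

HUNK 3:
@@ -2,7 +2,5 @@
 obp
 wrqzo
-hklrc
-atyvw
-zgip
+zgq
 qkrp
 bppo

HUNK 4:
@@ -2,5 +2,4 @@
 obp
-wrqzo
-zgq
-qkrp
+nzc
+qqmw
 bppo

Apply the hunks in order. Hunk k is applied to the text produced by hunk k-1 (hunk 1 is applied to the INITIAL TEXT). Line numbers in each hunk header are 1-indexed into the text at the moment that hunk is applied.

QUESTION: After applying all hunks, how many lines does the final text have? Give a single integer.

Hunk 1: at line 7 remove [grub,heni] add [bppo] -> 11 lines: qcl obp wrqzo wzq wdjq atyvw zgip qkrp bppo lay njjco
Hunk 2: at line 3 remove [wzq,wdjq] add [hklrc] -> 10 lines: qcl obp wrqzo hklrc atyvw zgip qkrp bppo lay njjco
Hunk 3: at line 2 remove [hklrc,atyvw,zgip] add [zgq] -> 8 lines: qcl obp wrqzo zgq qkrp bppo lay njjco
Hunk 4: at line 2 remove [wrqzo,zgq,qkrp] add [nzc,qqmw] -> 7 lines: qcl obp nzc qqmw bppo lay njjco
Final line count: 7

Answer: 7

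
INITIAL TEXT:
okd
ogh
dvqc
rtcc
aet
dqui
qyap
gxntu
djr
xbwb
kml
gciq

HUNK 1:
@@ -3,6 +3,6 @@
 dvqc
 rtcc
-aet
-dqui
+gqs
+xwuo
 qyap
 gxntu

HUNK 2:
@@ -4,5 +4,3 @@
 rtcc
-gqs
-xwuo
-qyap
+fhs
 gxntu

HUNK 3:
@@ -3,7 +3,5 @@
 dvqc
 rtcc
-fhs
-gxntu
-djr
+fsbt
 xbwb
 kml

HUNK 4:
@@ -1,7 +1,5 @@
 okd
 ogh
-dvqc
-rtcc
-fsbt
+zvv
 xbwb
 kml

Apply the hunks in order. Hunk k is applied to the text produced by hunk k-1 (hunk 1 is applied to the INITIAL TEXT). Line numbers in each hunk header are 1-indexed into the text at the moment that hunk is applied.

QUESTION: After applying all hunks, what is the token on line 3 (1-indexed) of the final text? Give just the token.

Hunk 1: at line 3 remove [aet,dqui] add [gqs,xwuo] -> 12 lines: okd ogh dvqc rtcc gqs xwuo qyap gxntu djr xbwb kml gciq
Hunk 2: at line 4 remove [gqs,xwuo,qyap] add [fhs] -> 10 lines: okd ogh dvqc rtcc fhs gxntu djr xbwb kml gciq
Hunk 3: at line 3 remove [fhs,gxntu,djr] add [fsbt] -> 8 lines: okd ogh dvqc rtcc fsbt xbwb kml gciq
Hunk 4: at line 1 remove [dvqc,rtcc,fsbt] add [zvv] -> 6 lines: okd ogh zvv xbwb kml gciq
Final line 3: zvv

Answer: zvv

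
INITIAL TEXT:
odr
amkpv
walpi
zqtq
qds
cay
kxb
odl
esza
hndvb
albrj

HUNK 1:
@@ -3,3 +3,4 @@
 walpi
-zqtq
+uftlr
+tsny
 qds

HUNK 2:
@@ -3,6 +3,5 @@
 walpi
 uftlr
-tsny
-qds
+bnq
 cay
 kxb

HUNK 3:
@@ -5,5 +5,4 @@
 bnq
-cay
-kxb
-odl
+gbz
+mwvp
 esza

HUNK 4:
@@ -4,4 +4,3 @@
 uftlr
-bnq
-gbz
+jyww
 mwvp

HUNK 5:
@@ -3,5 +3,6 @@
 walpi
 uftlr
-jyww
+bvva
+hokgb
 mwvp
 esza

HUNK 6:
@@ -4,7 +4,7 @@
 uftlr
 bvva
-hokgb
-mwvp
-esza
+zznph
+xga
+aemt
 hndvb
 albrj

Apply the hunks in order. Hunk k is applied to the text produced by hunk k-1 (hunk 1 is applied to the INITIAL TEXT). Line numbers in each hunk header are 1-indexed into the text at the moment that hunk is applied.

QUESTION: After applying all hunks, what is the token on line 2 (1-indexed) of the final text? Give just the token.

Answer: amkpv

Derivation:
Hunk 1: at line 3 remove [zqtq] add [uftlr,tsny] -> 12 lines: odr amkpv walpi uftlr tsny qds cay kxb odl esza hndvb albrj
Hunk 2: at line 3 remove [tsny,qds] add [bnq] -> 11 lines: odr amkpv walpi uftlr bnq cay kxb odl esza hndvb albrj
Hunk 3: at line 5 remove [cay,kxb,odl] add [gbz,mwvp] -> 10 lines: odr amkpv walpi uftlr bnq gbz mwvp esza hndvb albrj
Hunk 4: at line 4 remove [bnq,gbz] add [jyww] -> 9 lines: odr amkpv walpi uftlr jyww mwvp esza hndvb albrj
Hunk 5: at line 3 remove [jyww] add [bvva,hokgb] -> 10 lines: odr amkpv walpi uftlr bvva hokgb mwvp esza hndvb albrj
Hunk 6: at line 4 remove [hokgb,mwvp,esza] add [zznph,xga,aemt] -> 10 lines: odr amkpv walpi uftlr bvva zznph xga aemt hndvb albrj
Final line 2: amkpv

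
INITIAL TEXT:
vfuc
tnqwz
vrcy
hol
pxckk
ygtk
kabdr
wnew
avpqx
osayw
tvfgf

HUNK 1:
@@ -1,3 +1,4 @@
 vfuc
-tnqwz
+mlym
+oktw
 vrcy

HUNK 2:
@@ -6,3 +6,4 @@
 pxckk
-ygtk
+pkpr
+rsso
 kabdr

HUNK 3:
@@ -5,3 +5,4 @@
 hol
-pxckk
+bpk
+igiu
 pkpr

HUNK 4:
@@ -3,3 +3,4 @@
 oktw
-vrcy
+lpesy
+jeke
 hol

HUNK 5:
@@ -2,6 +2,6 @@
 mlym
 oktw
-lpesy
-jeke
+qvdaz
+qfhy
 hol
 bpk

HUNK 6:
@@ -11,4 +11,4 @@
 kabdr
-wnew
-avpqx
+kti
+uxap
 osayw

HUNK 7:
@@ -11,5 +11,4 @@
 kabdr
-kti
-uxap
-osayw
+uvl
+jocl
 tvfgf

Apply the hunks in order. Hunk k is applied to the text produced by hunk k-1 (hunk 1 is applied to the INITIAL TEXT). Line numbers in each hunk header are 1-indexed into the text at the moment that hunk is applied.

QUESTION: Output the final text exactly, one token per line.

Answer: vfuc
mlym
oktw
qvdaz
qfhy
hol
bpk
igiu
pkpr
rsso
kabdr
uvl
jocl
tvfgf

Derivation:
Hunk 1: at line 1 remove [tnqwz] add [mlym,oktw] -> 12 lines: vfuc mlym oktw vrcy hol pxckk ygtk kabdr wnew avpqx osayw tvfgf
Hunk 2: at line 6 remove [ygtk] add [pkpr,rsso] -> 13 lines: vfuc mlym oktw vrcy hol pxckk pkpr rsso kabdr wnew avpqx osayw tvfgf
Hunk 3: at line 5 remove [pxckk] add [bpk,igiu] -> 14 lines: vfuc mlym oktw vrcy hol bpk igiu pkpr rsso kabdr wnew avpqx osayw tvfgf
Hunk 4: at line 3 remove [vrcy] add [lpesy,jeke] -> 15 lines: vfuc mlym oktw lpesy jeke hol bpk igiu pkpr rsso kabdr wnew avpqx osayw tvfgf
Hunk 5: at line 2 remove [lpesy,jeke] add [qvdaz,qfhy] -> 15 lines: vfuc mlym oktw qvdaz qfhy hol bpk igiu pkpr rsso kabdr wnew avpqx osayw tvfgf
Hunk 6: at line 11 remove [wnew,avpqx] add [kti,uxap] -> 15 lines: vfuc mlym oktw qvdaz qfhy hol bpk igiu pkpr rsso kabdr kti uxap osayw tvfgf
Hunk 7: at line 11 remove [kti,uxap,osayw] add [uvl,jocl] -> 14 lines: vfuc mlym oktw qvdaz qfhy hol bpk igiu pkpr rsso kabdr uvl jocl tvfgf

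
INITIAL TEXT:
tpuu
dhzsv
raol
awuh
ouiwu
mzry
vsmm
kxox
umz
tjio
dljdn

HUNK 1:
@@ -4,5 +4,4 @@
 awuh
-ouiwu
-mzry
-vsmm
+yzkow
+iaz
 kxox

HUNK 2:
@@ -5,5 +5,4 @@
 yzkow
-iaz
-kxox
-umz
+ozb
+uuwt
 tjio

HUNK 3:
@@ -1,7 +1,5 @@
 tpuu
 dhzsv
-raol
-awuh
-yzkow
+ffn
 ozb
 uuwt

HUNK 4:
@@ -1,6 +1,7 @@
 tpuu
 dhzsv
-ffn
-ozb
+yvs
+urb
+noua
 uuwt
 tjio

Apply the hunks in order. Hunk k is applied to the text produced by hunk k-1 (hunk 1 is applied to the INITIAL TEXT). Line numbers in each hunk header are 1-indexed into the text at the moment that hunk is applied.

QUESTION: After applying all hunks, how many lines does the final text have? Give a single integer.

Hunk 1: at line 4 remove [ouiwu,mzry,vsmm] add [yzkow,iaz] -> 10 lines: tpuu dhzsv raol awuh yzkow iaz kxox umz tjio dljdn
Hunk 2: at line 5 remove [iaz,kxox,umz] add [ozb,uuwt] -> 9 lines: tpuu dhzsv raol awuh yzkow ozb uuwt tjio dljdn
Hunk 3: at line 1 remove [raol,awuh,yzkow] add [ffn] -> 7 lines: tpuu dhzsv ffn ozb uuwt tjio dljdn
Hunk 4: at line 1 remove [ffn,ozb] add [yvs,urb,noua] -> 8 lines: tpuu dhzsv yvs urb noua uuwt tjio dljdn
Final line count: 8

Answer: 8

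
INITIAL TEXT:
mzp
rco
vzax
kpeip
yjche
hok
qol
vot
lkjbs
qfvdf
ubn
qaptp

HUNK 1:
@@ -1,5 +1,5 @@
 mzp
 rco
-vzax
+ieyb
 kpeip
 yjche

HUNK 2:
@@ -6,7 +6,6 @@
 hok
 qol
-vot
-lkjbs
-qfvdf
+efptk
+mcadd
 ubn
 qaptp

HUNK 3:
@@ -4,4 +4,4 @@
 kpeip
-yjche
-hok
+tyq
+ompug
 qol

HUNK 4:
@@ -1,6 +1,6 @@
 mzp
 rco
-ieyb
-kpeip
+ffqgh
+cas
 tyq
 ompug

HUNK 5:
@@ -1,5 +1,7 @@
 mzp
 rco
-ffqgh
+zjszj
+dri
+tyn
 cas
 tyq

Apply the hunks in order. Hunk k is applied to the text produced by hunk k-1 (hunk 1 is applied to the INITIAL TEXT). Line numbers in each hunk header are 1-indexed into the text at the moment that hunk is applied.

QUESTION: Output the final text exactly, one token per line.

Hunk 1: at line 1 remove [vzax] add [ieyb] -> 12 lines: mzp rco ieyb kpeip yjche hok qol vot lkjbs qfvdf ubn qaptp
Hunk 2: at line 6 remove [vot,lkjbs,qfvdf] add [efptk,mcadd] -> 11 lines: mzp rco ieyb kpeip yjche hok qol efptk mcadd ubn qaptp
Hunk 3: at line 4 remove [yjche,hok] add [tyq,ompug] -> 11 lines: mzp rco ieyb kpeip tyq ompug qol efptk mcadd ubn qaptp
Hunk 4: at line 1 remove [ieyb,kpeip] add [ffqgh,cas] -> 11 lines: mzp rco ffqgh cas tyq ompug qol efptk mcadd ubn qaptp
Hunk 5: at line 1 remove [ffqgh] add [zjszj,dri,tyn] -> 13 lines: mzp rco zjszj dri tyn cas tyq ompug qol efptk mcadd ubn qaptp

Answer: mzp
rco
zjszj
dri
tyn
cas
tyq
ompug
qol
efptk
mcadd
ubn
qaptp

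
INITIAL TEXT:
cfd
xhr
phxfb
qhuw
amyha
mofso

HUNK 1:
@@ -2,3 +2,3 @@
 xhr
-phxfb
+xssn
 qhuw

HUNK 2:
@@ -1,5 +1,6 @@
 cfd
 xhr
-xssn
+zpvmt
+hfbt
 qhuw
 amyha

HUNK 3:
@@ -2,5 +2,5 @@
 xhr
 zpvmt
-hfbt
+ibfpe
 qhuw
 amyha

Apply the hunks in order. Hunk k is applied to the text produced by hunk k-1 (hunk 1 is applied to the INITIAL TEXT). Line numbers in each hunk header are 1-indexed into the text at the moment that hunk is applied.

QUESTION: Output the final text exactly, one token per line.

Answer: cfd
xhr
zpvmt
ibfpe
qhuw
amyha
mofso

Derivation:
Hunk 1: at line 2 remove [phxfb] add [xssn] -> 6 lines: cfd xhr xssn qhuw amyha mofso
Hunk 2: at line 1 remove [xssn] add [zpvmt,hfbt] -> 7 lines: cfd xhr zpvmt hfbt qhuw amyha mofso
Hunk 3: at line 2 remove [hfbt] add [ibfpe] -> 7 lines: cfd xhr zpvmt ibfpe qhuw amyha mofso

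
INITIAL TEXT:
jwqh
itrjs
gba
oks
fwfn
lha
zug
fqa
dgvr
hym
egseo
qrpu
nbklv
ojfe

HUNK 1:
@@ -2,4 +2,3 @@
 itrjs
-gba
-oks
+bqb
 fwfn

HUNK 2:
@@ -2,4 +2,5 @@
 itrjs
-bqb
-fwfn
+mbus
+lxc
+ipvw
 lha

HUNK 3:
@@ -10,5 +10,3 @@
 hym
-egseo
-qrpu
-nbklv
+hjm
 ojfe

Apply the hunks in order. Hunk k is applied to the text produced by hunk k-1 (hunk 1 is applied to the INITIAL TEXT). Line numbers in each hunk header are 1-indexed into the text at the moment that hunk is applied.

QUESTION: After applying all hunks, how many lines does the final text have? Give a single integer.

Answer: 12

Derivation:
Hunk 1: at line 2 remove [gba,oks] add [bqb] -> 13 lines: jwqh itrjs bqb fwfn lha zug fqa dgvr hym egseo qrpu nbklv ojfe
Hunk 2: at line 2 remove [bqb,fwfn] add [mbus,lxc,ipvw] -> 14 lines: jwqh itrjs mbus lxc ipvw lha zug fqa dgvr hym egseo qrpu nbklv ojfe
Hunk 3: at line 10 remove [egseo,qrpu,nbklv] add [hjm] -> 12 lines: jwqh itrjs mbus lxc ipvw lha zug fqa dgvr hym hjm ojfe
Final line count: 12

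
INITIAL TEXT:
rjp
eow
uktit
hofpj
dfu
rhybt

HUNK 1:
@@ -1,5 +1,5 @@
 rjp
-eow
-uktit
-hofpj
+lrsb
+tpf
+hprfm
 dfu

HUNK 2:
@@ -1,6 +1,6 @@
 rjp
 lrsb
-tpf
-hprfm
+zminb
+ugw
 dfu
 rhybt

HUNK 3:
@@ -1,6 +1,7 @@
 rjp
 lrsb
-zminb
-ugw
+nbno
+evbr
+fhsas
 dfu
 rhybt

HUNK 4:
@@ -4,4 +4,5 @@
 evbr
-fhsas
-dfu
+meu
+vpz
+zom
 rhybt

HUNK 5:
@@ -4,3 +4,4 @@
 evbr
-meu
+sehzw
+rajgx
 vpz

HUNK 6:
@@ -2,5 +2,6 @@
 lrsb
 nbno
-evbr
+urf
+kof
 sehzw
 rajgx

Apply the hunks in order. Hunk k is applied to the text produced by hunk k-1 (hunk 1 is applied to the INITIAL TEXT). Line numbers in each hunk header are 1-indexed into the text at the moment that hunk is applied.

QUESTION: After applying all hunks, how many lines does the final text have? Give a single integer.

Answer: 10

Derivation:
Hunk 1: at line 1 remove [eow,uktit,hofpj] add [lrsb,tpf,hprfm] -> 6 lines: rjp lrsb tpf hprfm dfu rhybt
Hunk 2: at line 1 remove [tpf,hprfm] add [zminb,ugw] -> 6 lines: rjp lrsb zminb ugw dfu rhybt
Hunk 3: at line 1 remove [zminb,ugw] add [nbno,evbr,fhsas] -> 7 lines: rjp lrsb nbno evbr fhsas dfu rhybt
Hunk 4: at line 4 remove [fhsas,dfu] add [meu,vpz,zom] -> 8 lines: rjp lrsb nbno evbr meu vpz zom rhybt
Hunk 5: at line 4 remove [meu] add [sehzw,rajgx] -> 9 lines: rjp lrsb nbno evbr sehzw rajgx vpz zom rhybt
Hunk 6: at line 2 remove [evbr] add [urf,kof] -> 10 lines: rjp lrsb nbno urf kof sehzw rajgx vpz zom rhybt
Final line count: 10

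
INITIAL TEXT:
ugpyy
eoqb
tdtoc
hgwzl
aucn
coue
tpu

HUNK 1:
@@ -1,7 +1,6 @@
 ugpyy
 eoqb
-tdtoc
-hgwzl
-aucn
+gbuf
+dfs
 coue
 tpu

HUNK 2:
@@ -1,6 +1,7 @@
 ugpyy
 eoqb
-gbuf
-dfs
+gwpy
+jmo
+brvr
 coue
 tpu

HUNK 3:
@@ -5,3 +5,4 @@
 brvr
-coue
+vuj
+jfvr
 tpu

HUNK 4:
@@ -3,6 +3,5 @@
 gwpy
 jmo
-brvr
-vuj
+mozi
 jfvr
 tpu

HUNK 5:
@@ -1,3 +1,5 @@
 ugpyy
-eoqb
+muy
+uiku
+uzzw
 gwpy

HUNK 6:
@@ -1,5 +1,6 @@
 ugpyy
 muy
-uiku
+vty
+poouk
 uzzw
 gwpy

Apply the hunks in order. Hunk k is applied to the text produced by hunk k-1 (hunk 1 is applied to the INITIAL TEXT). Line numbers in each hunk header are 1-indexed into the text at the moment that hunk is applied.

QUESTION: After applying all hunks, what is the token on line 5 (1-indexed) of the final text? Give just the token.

Answer: uzzw

Derivation:
Hunk 1: at line 1 remove [tdtoc,hgwzl,aucn] add [gbuf,dfs] -> 6 lines: ugpyy eoqb gbuf dfs coue tpu
Hunk 2: at line 1 remove [gbuf,dfs] add [gwpy,jmo,brvr] -> 7 lines: ugpyy eoqb gwpy jmo brvr coue tpu
Hunk 3: at line 5 remove [coue] add [vuj,jfvr] -> 8 lines: ugpyy eoqb gwpy jmo brvr vuj jfvr tpu
Hunk 4: at line 3 remove [brvr,vuj] add [mozi] -> 7 lines: ugpyy eoqb gwpy jmo mozi jfvr tpu
Hunk 5: at line 1 remove [eoqb] add [muy,uiku,uzzw] -> 9 lines: ugpyy muy uiku uzzw gwpy jmo mozi jfvr tpu
Hunk 6: at line 1 remove [uiku] add [vty,poouk] -> 10 lines: ugpyy muy vty poouk uzzw gwpy jmo mozi jfvr tpu
Final line 5: uzzw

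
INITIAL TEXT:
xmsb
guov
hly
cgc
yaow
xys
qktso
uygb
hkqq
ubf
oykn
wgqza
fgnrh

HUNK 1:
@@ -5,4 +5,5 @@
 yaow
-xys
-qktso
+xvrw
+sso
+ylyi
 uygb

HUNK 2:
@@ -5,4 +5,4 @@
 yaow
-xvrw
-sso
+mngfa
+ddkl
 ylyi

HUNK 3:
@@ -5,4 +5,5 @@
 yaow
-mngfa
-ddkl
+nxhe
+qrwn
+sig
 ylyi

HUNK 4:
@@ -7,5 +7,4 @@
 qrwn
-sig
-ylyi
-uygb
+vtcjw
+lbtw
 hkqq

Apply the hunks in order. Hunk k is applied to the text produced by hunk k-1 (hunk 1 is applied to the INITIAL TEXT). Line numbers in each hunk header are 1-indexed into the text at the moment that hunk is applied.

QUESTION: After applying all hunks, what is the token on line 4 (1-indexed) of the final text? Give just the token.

Hunk 1: at line 5 remove [xys,qktso] add [xvrw,sso,ylyi] -> 14 lines: xmsb guov hly cgc yaow xvrw sso ylyi uygb hkqq ubf oykn wgqza fgnrh
Hunk 2: at line 5 remove [xvrw,sso] add [mngfa,ddkl] -> 14 lines: xmsb guov hly cgc yaow mngfa ddkl ylyi uygb hkqq ubf oykn wgqza fgnrh
Hunk 3: at line 5 remove [mngfa,ddkl] add [nxhe,qrwn,sig] -> 15 lines: xmsb guov hly cgc yaow nxhe qrwn sig ylyi uygb hkqq ubf oykn wgqza fgnrh
Hunk 4: at line 7 remove [sig,ylyi,uygb] add [vtcjw,lbtw] -> 14 lines: xmsb guov hly cgc yaow nxhe qrwn vtcjw lbtw hkqq ubf oykn wgqza fgnrh
Final line 4: cgc

Answer: cgc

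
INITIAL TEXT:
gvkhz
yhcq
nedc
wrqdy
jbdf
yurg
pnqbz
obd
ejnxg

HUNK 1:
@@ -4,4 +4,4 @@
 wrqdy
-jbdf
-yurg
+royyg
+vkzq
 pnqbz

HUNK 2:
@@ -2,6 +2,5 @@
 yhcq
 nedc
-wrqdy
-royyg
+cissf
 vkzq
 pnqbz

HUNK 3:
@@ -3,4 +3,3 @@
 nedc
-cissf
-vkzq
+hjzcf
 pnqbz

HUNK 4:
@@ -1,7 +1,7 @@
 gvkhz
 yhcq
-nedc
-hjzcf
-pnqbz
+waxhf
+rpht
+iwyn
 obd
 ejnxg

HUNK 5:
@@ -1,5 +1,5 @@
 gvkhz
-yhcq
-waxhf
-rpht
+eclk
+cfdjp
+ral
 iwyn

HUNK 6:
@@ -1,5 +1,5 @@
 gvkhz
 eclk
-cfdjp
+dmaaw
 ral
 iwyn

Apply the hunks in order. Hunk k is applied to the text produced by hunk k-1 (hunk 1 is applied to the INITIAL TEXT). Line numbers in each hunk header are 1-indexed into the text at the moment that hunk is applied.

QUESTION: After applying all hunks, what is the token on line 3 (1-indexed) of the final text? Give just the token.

Answer: dmaaw

Derivation:
Hunk 1: at line 4 remove [jbdf,yurg] add [royyg,vkzq] -> 9 lines: gvkhz yhcq nedc wrqdy royyg vkzq pnqbz obd ejnxg
Hunk 2: at line 2 remove [wrqdy,royyg] add [cissf] -> 8 lines: gvkhz yhcq nedc cissf vkzq pnqbz obd ejnxg
Hunk 3: at line 3 remove [cissf,vkzq] add [hjzcf] -> 7 lines: gvkhz yhcq nedc hjzcf pnqbz obd ejnxg
Hunk 4: at line 1 remove [nedc,hjzcf,pnqbz] add [waxhf,rpht,iwyn] -> 7 lines: gvkhz yhcq waxhf rpht iwyn obd ejnxg
Hunk 5: at line 1 remove [yhcq,waxhf,rpht] add [eclk,cfdjp,ral] -> 7 lines: gvkhz eclk cfdjp ral iwyn obd ejnxg
Hunk 6: at line 1 remove [cfdjp] add [dmaaw] -> 7 lines: gvkhz eclk dmaaw ral iwyn obd ejnxg
Final line 3: dmaaw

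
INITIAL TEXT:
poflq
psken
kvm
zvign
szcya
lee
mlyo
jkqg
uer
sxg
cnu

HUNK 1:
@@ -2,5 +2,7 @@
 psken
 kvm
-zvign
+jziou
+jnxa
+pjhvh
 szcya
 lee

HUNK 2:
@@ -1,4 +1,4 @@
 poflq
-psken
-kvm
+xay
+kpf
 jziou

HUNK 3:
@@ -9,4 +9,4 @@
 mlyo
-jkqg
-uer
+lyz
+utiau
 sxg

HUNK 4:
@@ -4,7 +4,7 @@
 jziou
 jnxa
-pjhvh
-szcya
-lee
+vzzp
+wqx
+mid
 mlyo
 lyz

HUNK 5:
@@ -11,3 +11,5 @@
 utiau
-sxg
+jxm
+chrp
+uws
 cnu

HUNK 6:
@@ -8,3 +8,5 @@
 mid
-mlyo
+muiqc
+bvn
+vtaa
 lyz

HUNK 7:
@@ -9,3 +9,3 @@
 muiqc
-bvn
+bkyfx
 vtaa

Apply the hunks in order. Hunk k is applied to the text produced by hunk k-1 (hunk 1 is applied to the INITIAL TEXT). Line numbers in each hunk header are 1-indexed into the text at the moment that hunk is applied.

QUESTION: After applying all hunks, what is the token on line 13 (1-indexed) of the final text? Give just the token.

Hunk 1: at line 2 remove [zvign] add [jziou,jnxa,pjhvh] -> 13 lines: poflq psken kvm jziou jnxa pjhvh szcya lee mlyo jkqg uer sxg cnu
Hunk 2: at line 1 remove [psken,kvm] add [xay,kpf] -> 13 lines: poflq xay kpf jziou jnxa pjhvh szcya lee mlyo jkqg uer sxg cnu
Hunk 3: at line 9 remove [jkqg,uer] add [lyz,utiau] -> 13 lines: poflq xay kpf jziou jnxa pjhvh szcya lee mlyo lyz utiau sxg cnu
Hunk 4: at line 4 remove [pjhvh,szcya,lee] add [vzzp,wqx,mid] -> 13 lines: poflq xay kpf jziou jnxa vzzp wqx mid mlyo lyz utiau sxg cnu
Hunk 5: at line 11 remove [sxg] add [jxm,chrp,uws] -> 15 lines: poflq xay kpf jziou jnxa vzzp wqx mid mlyo lyz utiau jxm chrp uws cnu
Hunk 6: at line 8 remove [mlyo] add [muiqc,bvn,vtaa] -> 17 lines: poflq xay kpf jziou jnxa vzzp wqx mid muiqc bvn vtaa lyz utiau jxm chrp uws cnu
Hunk 7: at line 9 remove [bvn] add [bkyfx] -> 17 lines: poflq xay kpf jziou jnxa vzzp wqx mid muiqc bkyfx vtaa lyz utiau jxm chrp uws cnu
Final line 13: utiau

Answer: utiau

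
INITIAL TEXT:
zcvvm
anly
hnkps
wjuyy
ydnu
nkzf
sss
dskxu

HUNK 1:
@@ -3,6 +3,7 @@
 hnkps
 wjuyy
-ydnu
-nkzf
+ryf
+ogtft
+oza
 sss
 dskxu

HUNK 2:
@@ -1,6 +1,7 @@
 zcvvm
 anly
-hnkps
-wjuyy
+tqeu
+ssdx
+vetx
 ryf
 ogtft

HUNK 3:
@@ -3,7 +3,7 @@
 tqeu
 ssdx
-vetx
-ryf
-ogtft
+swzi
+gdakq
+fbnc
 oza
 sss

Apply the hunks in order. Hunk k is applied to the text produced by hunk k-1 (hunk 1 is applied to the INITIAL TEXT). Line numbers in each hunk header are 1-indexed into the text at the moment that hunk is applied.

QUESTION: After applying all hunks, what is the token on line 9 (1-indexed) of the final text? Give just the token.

Hunk 1: at line 3 remove [ydnu,nkzf] add [ryf,ogtft,oza] -> 9 lines: zcvvm anly hnkps wjuyy ryf ogtft oza sss dskxu
Hunk 2: at line 1 remove [hnkps,wjuyy] add [tqeu,ssdx,vetx] -> 10 lines: zcvvm anly tqeu ssdx vetx ryf ogtft oza sss dskxu
Hunk 3: at line 3 remove [vetx,ryf,ogtft] add [swzi,gdakq,fbnc] -> 10 lines: zcvvm anly tqeu ssdx swzi gdakq fbnc oza sss dskxu
Final line 9: sss

Answer: sss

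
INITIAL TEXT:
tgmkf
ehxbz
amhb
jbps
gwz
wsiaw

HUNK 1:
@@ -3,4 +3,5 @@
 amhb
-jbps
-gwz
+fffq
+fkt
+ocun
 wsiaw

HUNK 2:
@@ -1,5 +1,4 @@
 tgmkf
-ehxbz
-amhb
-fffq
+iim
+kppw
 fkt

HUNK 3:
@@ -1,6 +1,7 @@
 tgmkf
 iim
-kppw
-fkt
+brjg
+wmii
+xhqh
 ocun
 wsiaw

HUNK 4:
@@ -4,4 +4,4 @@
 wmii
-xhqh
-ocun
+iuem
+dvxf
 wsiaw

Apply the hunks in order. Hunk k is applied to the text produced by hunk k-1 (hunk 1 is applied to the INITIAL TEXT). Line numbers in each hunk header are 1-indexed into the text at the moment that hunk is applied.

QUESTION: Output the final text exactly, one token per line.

Answer: tgmkf
iim
brjg
wmii
iuem
dvxf
wsiaw

Derivation:
Hunk 1: at line 3 remove [jbps,gwz] add [fffq,fkt,ocun] -> 7 lines: tgmkf ehxbz amhb fffq fkt ocun wsiaw
Hunk 2: at line 1 remove [ehxbz,amhb,fffq] add [iim,kppw] -> 6 lines: tgmkf iim kppw fkt ocun wsiaw
Hunk 3: at line 1 remove [kppw,fkt] add [brjg,wmii,xhqh] -> 7 lines: tgmkf iim brjg wmii xhqh ocun wsiaw
Hunk 4: at line 4 remove [xhqh,ocun] add [iuem,dvxf] -> 7 lines: tgmkf iim brjg wmii iuem dvxf wsiaw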